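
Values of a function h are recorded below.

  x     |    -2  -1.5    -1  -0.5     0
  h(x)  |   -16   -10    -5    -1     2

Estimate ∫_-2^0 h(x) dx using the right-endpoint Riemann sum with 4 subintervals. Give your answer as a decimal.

-7

Δx = 0.5.
Sum = 0.5·[(-10) + (-5) + (-1) + 2] = -7.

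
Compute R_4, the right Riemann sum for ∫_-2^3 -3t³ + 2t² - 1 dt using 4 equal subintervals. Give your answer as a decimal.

Δt = (3 − (-2))/4 = 1.25.
Right endpoints: -0.75, 0.5, 1.75, 3.
f(-0.75) = 1.390625, f(0.5) = -0.875, f(1.75) = -10.953125, f(3) = -64.
Sum = Δt · [f(-0.75) + f(0.5) + f(1.75) + f(3)].
Sum = -93.046875.

-93.046875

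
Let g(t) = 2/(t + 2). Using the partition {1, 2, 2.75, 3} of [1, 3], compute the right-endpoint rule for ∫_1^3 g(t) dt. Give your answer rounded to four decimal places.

Subinterval widths: 1, 0.75, 0.25.
Right endpoints: 2, 2.75, 3.
g(2) = 0.5, g(2.75) = 8/19, g(3) = 0.4.
Sum = Σ Δt_i · g(t_i).
Sum ≈ 0.9158.

0.9158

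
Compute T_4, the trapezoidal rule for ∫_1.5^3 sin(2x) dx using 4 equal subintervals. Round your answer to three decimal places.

Δx = (3 − 1.5)/4 = 0.375.
f(1.5) ≈ 0.141, f(1.875) ≈ -0.572, f(2.25) ≈ -0.978, f(2.625) ≈ -0.859, f(3) ≈ -0.279.
T_4 = (Δx/2)·[f(x_0) + 2f(x_1) + 2f(x_2) + 2f(x_3) + f(x_4)].
Sum ≈ -0.929.

-0.929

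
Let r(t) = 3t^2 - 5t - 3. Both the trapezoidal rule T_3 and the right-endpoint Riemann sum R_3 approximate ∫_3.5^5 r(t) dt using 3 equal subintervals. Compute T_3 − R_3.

T_3 = 45.9375.
R_3 = 53.625.
T_3 − R_3 = -7.6875.

-7.6875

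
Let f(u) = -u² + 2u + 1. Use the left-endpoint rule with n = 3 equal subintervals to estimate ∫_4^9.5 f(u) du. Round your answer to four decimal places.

-129.8102

Δu = (9.5 − 4)/3 = 11/6.
Left endpoints: 4, 35/6, 23/3.
f(4) = -7, f(35/6) = -769/36, f(23/3) = -382/9.
Sum = Δu · [f(4) + f(35/6) + f(23/3)].
Sum ≈ -129.8102.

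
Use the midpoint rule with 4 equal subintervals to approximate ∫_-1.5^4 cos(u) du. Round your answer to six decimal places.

0.260754

Δu = (4 − (-1.5))/4 = 1.375.
Midpoints: -0.8125, 0.5625, 1.9375, 3.3125.
f(-0.8125) ≈ 0.687686, f(0.5625) ≈ 0.845924, f(1.9375) ≈ -0.358540, f(3.3125) ≈ -0.985431.
Sum = Δu · [f(-0.8125) + f(0.5625) + f(1.9375) + f(3.3125)].
Sum ≈ 0.260754.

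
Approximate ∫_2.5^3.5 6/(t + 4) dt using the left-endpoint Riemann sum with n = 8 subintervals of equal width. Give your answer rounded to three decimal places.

0.866

Δt = (3.5 − 2.5)/8 = 0.125.
Left endpoints: 2.5, 2.625, 2.75, 2.875, 3, 3.125, 3.25, 3.375.
f(2.5) = 12/13, f(2.625) = 48/53, f(2.75) = 8/9, f(2.875) = 48/55, f(3) = 6/7, f(3.125) = 16/19, f(3.25) = 24/29, f(3.375) = 48/59.
Sum = Δt · [f(2.5) + f(2.625) + f(2.75) + ...].
Sum ≈ 0.866.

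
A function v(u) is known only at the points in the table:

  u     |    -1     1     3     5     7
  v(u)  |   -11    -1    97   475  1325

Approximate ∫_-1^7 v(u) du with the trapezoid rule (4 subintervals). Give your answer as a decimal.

Δu = 2.
T_4 = (2/2)·[(-11) + 2·(-1) + 2·97 + 2·475 + 1325] = 2456.

2456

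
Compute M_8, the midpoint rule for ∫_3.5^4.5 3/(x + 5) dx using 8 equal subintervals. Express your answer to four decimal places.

Δx = (4.5 − 3.5)/8 = 0.125.
Midpoints: 3.5625, 3.6875, 3.8125, 3.9375, 4.0625, 4.1875, 4.3125, 4.4375.
f(3.5625) = 48/137, f(3.6875) = 48/139, f(3.8125) = 16/47, f(3.9375) = 48/143, f(4.0625) = 48/145, f(4.1875) = 16/49, f(4.3125) = 48/149, f(4.4375) = 48/151.
Sum = Δx · [f(3.5625) + f(3.6875) + f(3.8125) + ...].
Sum ≈ 0.3337.

0.3337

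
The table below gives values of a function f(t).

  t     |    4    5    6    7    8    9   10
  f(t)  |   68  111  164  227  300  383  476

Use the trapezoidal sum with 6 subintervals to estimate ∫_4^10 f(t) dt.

Δt = 1.
T_6 = (1/2)·[68 + 2·111 + 2·164 + 2·227 + 2·300 + 2·383 + 476] = 1457.

1457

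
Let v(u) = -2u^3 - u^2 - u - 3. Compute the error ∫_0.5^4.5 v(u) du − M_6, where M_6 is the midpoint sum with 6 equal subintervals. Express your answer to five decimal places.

-2.37037

Exact integral: ∫_0.5^4.5 v(u) du ≈ -257.3333333.
M_6 ≈ -254.9629630.
Error ≈ -257.3333333 − (-254.9629630) ≈ -2.37037.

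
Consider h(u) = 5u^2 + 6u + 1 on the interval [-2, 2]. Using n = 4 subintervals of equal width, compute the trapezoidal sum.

Δu = (2 − (-2))/4 = 1.
h(-2) = 9, h(-1) = 0, h(0) = 1, h(1) = 12, h(2) = 33.
T_4 = (Δu/2)·[h(u_0) + 2h(u_1) + 2h(u_2) + 2h(u_3) + h(u_4)].
Sum = 34.

34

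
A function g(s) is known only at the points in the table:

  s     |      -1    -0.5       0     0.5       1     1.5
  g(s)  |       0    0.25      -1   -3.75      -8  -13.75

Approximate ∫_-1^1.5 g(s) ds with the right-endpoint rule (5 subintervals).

-13.125

Δs = 0.5.
Sum = 0.5·[0.25 + (-1) + (-3.75) + (-8) + (-13.75)] = -13.125.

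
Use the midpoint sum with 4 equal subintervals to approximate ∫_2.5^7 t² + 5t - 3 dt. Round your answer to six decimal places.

202.025391

Δt = (7 − 2.5)/4 = 1.125.
Midpoints: 3.0625, 4.1875, 5.3125, 6.4375.
f(3.0625) = 21.69140625, f(4.1875) = 35.47265625, f(5.3125) = 51.78515625, f(6.4375) = 70.62890625.
Sum = Δt · [f(3.0625) + f(4.1875) + f(5.3125) + f(6.4375)].
Sum ≈ 202.025391.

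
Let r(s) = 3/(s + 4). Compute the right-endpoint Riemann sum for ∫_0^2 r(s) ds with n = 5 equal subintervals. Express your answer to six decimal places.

Δs = (2 − 0)/5 = 0.4.
Right endpoints: 0.4, 0.8, 1.2, 1.6, 2.
r(0.4) = 15/22, r(0.8) = 0.625, r(1.2) = 15/26, r(1.6) = 15/28, r(2) = 0.5.
Sum = Δs · [r(0.4) + r(0.8) + r(1.2) + r(1.6) + r(2)].
Sum ≈ 1.167782.

1.167782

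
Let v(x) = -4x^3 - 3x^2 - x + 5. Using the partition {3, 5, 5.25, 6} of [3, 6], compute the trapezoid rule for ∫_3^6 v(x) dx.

-1475.625

Subinterval widths: 2, 0.25, 0.75.
v(3) = -133, v(5) = -575, v(5.25) = -661.75, v(6) = -973.
On each subinterval the trapezoid contributes (Δx_i/2)·[v(x_{i-1}) + v(x_i)].
Sum = -1475.625.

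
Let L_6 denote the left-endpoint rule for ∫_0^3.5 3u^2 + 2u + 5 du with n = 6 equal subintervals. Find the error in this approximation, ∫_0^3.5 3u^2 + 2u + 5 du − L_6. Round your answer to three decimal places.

12.165

Exact integral: ∫_0^3.5 f(u) du = 72.625.
L_6 ≈ 60.46007.
Error ≈ 72.625 − 60.46007 ≈ 12.165.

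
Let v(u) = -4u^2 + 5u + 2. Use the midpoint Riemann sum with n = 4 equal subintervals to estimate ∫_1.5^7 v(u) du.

Δu = (7 − 1.5)/4 = 1.375.
Midpoints: 2.1875, 3.5625, 4.9375, 6.3125.
v(2.1875) = -6.203125, v(3.5625) = -30.953125, v(4.9375) = -70.828125, v(6.3125) = -125.828125.
Sum = Δu · [v(2.1875) + v(3.5625) + v(4.9375) + v(6.3125)].
Sum = -321.4921875.

-321.4921875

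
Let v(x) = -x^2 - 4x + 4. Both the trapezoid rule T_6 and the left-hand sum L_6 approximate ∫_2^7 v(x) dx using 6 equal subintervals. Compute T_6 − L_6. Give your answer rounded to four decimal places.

-27.0833

T_6 ≈ -182.245370.
L_6 ≈ -155.162037.
T_6 − L_6 ≈ -27.0833.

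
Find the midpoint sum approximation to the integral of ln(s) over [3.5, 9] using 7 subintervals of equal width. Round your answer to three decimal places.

9.895

Δs = (9 − 3.5)/7 = 11/14.
Midpoints: 109/28, 131/28, 153/28, 6.25, 197/28, 219/28, 241/28.
f(109/28) ≈ 1.359, f(131/28) ≈ 1.543, f(153/28) ≈ 1.698, f(6.25) ≈ 1.833, f(197/28) ≈ 1.951, f(219/28) ≈ 2.057, f(241/28) ≈ 2.153.
Sum = Δs · [f(109/28) + f(131/28) + f(153/28) + ...].
Sum ≈ 9.895.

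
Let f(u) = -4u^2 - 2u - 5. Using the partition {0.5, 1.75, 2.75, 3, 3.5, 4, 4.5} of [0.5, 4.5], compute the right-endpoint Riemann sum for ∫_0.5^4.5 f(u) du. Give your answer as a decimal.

Subinterval widths: 1.25, 1, 0.25, 0.5, 0.5, 0.5.
Right endpoints: 1.75, 2.75, 3, 3.5, 4, 4.5.
f(1.75) = -20.75, f(2.75) = -40.75, f(3) = -47, f(3.5) = -61, f(4) = -77, f(4.5) = -95.
Sum = Σ Δu_i · f(u_i).
Sum = -194.9375.

-194.9375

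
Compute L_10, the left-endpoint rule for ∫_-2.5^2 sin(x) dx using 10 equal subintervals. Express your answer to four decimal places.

Δx = (2 − (-2.5))/10 = 0.45.
Left endpoints: -2.5, -2.05, -1.6, -1.15, -0.7, -0.25, 0.2, 0.65, 1.1, 1.55.
f(-2.5) ≈ -0.5985, f(-2.05) ≈ -0.8874, f(-1.6) ≈ -0.9996, f(-1.15) ≈ -0.9128, f(-0.7) ≈ -0.6442, f(-0.25) ≈ -0.2474, f(0.2) ≈ 0.1987, f(0.65) ≈ 0.6052, f(1.1) ≈ 0.8912, f(1.55) ≈ 0.9998.
Sum = Δx · [f(-2.5) + f(-2.05) + f(-1.6) + ...].
Sum ≈ -0.7177.

-0.7177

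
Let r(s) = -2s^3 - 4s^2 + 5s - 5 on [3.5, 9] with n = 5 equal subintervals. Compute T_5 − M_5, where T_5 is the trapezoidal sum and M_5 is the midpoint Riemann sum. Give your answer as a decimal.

T_5 = -4021.9575.
M_5 = -3952.911875.
T_5 − M_5 = -69.045625.

-69.045625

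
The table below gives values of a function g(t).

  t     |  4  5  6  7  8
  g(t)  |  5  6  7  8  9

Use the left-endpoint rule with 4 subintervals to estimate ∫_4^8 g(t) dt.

26

Δt = 1.
Sum = 1·[5 + 6 + 7 + 8] = 26.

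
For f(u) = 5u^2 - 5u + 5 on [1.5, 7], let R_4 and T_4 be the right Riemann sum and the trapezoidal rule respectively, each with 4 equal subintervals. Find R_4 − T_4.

141.796875

R_4 = 627.12890625.
T_4 = 485.33203125.
R_4 − T_4 = 141.796875.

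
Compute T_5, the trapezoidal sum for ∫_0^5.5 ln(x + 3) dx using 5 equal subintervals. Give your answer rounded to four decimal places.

9.3731

Δx = (5.5 − 0)/5 = 1.1.
f(0) ≈ 1.0986, f(1.1) ≈ 1.4110, f(2.2) ≈ 1.6487, f(3.3) ≈ 1.8405, f(4.4) ≈ 2.0015, f(5.5) ≈ 2.1401.
T_5 = (Δx/2)·[f(x_0) + 2f(x_1) + ... + 2f(x_{4}) + f(x_5)].
Sum ≈ 9.3731.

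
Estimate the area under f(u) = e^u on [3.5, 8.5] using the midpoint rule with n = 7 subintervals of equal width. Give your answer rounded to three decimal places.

4779.401

Δu = (8.5 − 3.5)/7 = 5/7.
Midpoints: 27/7, 32/7, 37/7, 6, 47/7, 52/7, 57/7.
f(27/7) ≈ 47.330, f(32/7) ≈ 96.682, f(37/7) ≈ 197.495, f(6) ≈ 403.429, f(47/7) ≈ 824.095, f(52/7) ≈ 1683.401, f(57/7) ≈ 3438.729.
Sum = Δu · [f(27/7) + f(32/7) + f(37/7) + ...].
Sum ≈ 4779.401.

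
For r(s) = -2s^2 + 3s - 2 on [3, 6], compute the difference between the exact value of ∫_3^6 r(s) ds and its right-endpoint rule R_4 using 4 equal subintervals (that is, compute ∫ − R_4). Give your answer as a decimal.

Exact integral: ∫_3^6 r(s) ds = -91.5.
R_4 = -108.9375.
Error = -91.5 − (-108.9375) = 17.4375.

17.4375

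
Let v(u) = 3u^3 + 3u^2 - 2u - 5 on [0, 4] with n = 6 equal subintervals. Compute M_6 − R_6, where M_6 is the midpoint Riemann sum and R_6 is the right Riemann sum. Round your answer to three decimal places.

M_6 ≈ 216.88889.
R_6 ≈ 303.55556.
M_6 − R_6 ≈ -86.667.

-86.667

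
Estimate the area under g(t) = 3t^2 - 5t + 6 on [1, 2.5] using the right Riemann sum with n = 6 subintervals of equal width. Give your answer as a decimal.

11.578125

Δt = (2.5 − 1)/6 = 0.25.
Right endpoints: 1.25, 1.5, 1.75, 2, 2.25, 2.5.
g(1.25) = 4.4375, g(1.5) = 5.25, g(1.75) = 6.4375, g(2) = 8, g(2.25) = 9.9375, g(2.5) = 12.25.
Sum = Δt · [g(1.25) + g(1.5) + g(1.75) + ...].
Sum = 11.578125.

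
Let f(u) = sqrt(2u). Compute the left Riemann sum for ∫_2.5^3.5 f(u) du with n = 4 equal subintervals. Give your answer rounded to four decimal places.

2.3951

Δu = (3.5 − 2.5)/4 = 0.25.
Left endpoints: 2.5, 2.75, 3, 3.25.
f(2.5) ≈ 2.2361, f(2.75) ≈ 2.3452, f(3) ≈ 2.4495, f(3.25) ≈ 2.5495.
Sum = Δu · [f(2.5) + f(2.75) + f(3) + f(3.25)].
Sum ≈ 2.3951.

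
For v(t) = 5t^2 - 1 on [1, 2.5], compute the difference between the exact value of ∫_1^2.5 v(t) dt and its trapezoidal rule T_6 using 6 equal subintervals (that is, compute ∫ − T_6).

Exact integral: ∫_1^2.5 v(t) dt = 22.875.
T_6 = 22.953125.
Error = 22.875 − 22.953125 = -0.078125.

-0.078125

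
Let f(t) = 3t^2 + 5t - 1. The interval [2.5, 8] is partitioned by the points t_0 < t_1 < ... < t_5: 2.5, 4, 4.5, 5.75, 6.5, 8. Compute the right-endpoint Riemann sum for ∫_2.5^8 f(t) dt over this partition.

Subinterval widths: 1.5, 0.5, 1.25, 0.75, 1.5.
Right endpoints: 4, 4.5, 5.75, 6.5, 8.
f(4) = 67, f(4.5) = 82.25, f(5.75) = 126.9375, f(6.5) = 158.25, f(8) = 231.
Sum = Σ Δt_i · f(t_i).
Sum = 765.484375.

765.484375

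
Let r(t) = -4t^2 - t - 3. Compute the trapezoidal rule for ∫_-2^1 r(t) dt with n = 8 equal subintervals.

Δt = (1 − (-2))/8 = 0.375.
r(-2) = -17, r(-1.625) = -11.9375, r(-1.25) = -8, r(-0.875) = -5.1875, r(-0.5) = -3.5, r(-0.125) = -2.9375, r(0.25) = -3.5, r(0.625) = -5.1875, r(1) = -8.
T_8 = (Δt/2)·[r(t_0) + 2r(t_1) + ... + 2r(t_{7}) + r(t_8)].
Sum = -19.78125.

-19.78125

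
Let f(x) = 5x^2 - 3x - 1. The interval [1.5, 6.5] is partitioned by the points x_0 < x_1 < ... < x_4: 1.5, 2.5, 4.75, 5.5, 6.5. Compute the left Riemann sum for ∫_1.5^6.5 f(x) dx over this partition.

Subinterval widths: 1, 2.25, 0.75, 1.
Left endpoints: 1.5, 2.5, 4.75, 5.5.
f(1.5) = 5.75, f(2.5) = 22.75, f(4.75) = 97.5625, f(5.5) = 133.75.
Sum = Σ Δx_i · f(x_i).
Sum = 263.859375.

263.859375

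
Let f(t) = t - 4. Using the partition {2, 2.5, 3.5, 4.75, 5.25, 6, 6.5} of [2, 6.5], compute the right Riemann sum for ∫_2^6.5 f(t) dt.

3.0625

Subinterval widths: 0.5, 1, 1.25, 0.5, 0.75, 0.5.
Right endpoints: 2.5, 3.5, 4.75, 5.25, 6, 6.5.
f(2.5) = -1.5, f(3.5) = -0.5, f(4.75) = 0.75, f(5.25) = 1.25, f(6) = 2, f(6.5) = 2.5.
Sum = Σ Δt_i · f(t_i).
Sum = 3.0625.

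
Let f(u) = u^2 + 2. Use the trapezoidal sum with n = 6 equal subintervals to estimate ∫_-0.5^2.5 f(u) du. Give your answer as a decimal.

11.375

Δu = (2.5 − (-0.5))/6 = 0.5.
f(-0.5) = 2.25, f(0) = 2, f(0.5) = 2.25, f(1) = 3, f(1.5) = 4.25, f(2) = 6, f(2.5) = 8.25.
T_6 = (Δu/2)·[f(u_0) + 2f(u_1) + ... + 2f(u_{5}) + f(u_6)].
Sum = 11.375.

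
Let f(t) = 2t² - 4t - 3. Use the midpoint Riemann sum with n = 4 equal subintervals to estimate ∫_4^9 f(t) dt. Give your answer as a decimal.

Δt = (9 − 4)/4 = 1.25.
Midpoints: 4.625, 5.875, 7.125, 8.375.
f(4.625) = 21.28125, f(5.875) = 42.53125, f(7.125) = 70.03125, f(8.375) = 103.78125.
Sum = Δt · [f(4.625) + f(5.875) + f(7.125) + f(8.375)].
Sum = 297.03125.

297.03125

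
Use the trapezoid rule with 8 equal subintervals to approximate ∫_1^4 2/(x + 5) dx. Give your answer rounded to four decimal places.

Δx = (4 − 1)/8 = 0.375.
f(1) = 1/3, f(1.375) = 16/51, f(1.75) = 8/27, f(2.125) = 16/57, f(2.5) = 4/15, f(2.875) = 16/63, f(3.25) = 8/33, f(3.625) = 16/69, f(4) = 2/9.
T_8 = (Δx/2)·[f(x_0) + 2f(x_1) + ... + 2f(x_{7}) + f(x_8)].
Sum ≈ 0.8113.

0.8113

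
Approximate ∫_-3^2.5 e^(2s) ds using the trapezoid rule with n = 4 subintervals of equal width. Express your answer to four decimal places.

115.9687

Δs = (2.5 − (-3))/4 = 1.375.
f(-3) ≈ 0.0025, f(-1.625) ≈ 0.0388, f(-0.25) ≈ 0.6065, f(1.125) ≈ 9.4877, f(2.5) ≈ 148.4132.
T_4 = (Δs/2)·[f(s_0) + 2f(s_1) + 2f(s_2) + 2f(s_3) + f(s_4)].
Sum ≈ 115.9687.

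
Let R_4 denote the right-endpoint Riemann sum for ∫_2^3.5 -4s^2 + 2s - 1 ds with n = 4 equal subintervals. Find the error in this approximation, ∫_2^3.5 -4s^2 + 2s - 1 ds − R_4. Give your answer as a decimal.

5.765625

Exact integral: ∫_2^3.5 f(s) ds = -39.75.
R_4 = -45.515625.
Error = -39.75 − (-45.515625) = 5.765625.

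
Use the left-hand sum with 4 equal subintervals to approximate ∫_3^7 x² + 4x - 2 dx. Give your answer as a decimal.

Δx = (7 − 3)/4 = 1.
Left endpoints: 3, 4, 5, 6.
f(3) = 19, f(4) = 30, f(5) = 43, f(6) = 58.
Sum = Δx · [f(3) + f(4) + f(5) + f(6)].
Sum = 150.

150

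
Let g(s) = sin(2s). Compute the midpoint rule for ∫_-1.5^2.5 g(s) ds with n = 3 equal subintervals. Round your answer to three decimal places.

Δs = (2.5 − (-1.5))/3 = 4/3.
Midpoints: -5/6, 0.5, 11/6.
g(-5/6) ≈ -0.995, g(0.5) ≈ 0.841, g(11/6) ≈ -0.501.
Sum = Δs · [g(-5/6) + g(0.5) + g(11/6)].
Sum ≈ -0.874.

-0.874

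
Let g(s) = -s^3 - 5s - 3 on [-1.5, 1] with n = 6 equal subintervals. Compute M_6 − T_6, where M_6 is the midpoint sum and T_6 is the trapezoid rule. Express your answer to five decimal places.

-0.08138

M_6 ≈ -3.3865017.
T_6 ≈ -3.3051215.
M_6 − T_6 ≈ -0.08138.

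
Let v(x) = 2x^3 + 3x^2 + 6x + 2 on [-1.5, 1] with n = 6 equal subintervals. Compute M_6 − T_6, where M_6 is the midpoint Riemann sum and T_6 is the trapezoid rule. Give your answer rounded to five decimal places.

M_6 ≈ 3.5394965.
T_6 ≈ 3.7022569.
M_6 − T_6 ≈ -0.16276.

-0.16276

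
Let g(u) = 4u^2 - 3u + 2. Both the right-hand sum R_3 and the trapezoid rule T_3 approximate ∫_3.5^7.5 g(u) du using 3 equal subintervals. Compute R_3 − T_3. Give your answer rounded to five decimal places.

R_3 ≈ 561.4074074.
T_3 ≈ 452.0740741.
R_3 − T_3 ≈ 109.33333.

109.33333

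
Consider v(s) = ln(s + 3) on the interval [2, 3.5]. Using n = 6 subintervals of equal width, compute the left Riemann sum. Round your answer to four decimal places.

2.5865

Δs = (3.5 − 2)/6 = 0.25.
Left endpoints: 2, 2.25, 2.5, 2.75, 3, 3.25.
v(2) ≈ 1.6094, v(2.25) ≈ 1.6582, v(2.5) ≈ 1.7047, v(2.75) ≈ 1.7492, v(3) ≈ 1.7918, v(3.25) ≈ 1.8326.
Sum = Δs · [v(2) + v(2.25) + v(2.5) + ...].
Sum ≈ 2.5865.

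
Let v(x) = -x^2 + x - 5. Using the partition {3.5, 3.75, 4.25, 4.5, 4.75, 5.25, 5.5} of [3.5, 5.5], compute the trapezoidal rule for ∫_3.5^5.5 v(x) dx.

-42.21875

Subinterval widths: 0.25, 0.5, 0.25, 0.25, 0.5, 0.25.
v(3.5) = -13.75, v(3.75) = -15.3125, v(4.25) = -18.8125, v(4.5) = -20.75, v(4.75) = -22.8125, v(5.25) = -27.3125, v(5.5) = -29.75.
On each subinterval the trapezoid contributes (Δx_i/2)·[v(x_{i-1}) + v(x_i)].
Sum = -42.21875.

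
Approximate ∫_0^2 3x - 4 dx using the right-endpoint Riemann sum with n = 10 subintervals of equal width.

Δx = (2 − 0)/10 = 0.2.
Right endpoints: 0.2, 0.4, 0.6, 0.8, 1, 1.2, 1.4, 1.6, 1.8, 2.
f(0.2) = -3.4, f(0.4) = -2.8, f(0.6) = -2.2, f(0.8) = -1.6, f(1) = -1, f(1.2) = -0.4, f(1.4) = 0.2, f(1.6) = 0.8, f(1.8) = 1.4, f(2) = 2.
Sum = Δx · [f(0.2) + f(0.4) + f(0.6) + ...].
Sum = -1.4.

-1.4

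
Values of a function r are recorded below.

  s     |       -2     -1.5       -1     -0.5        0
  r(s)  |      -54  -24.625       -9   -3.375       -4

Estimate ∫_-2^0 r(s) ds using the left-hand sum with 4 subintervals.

-45.5

Δs = 0.5.
Sum = 0.5·[(-54) + (-24.625) + (-9) + (-3.375)] = -45.5.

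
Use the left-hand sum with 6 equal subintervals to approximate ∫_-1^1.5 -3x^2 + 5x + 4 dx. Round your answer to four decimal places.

6.7101

Δx = (1.5 − (-1))/6 = 5/12.
Left endpoints: -1, -7/12, -1/6, 0.25, 2/3, 13/12.
f(-1) = -4, f(-7/12) = 0.0625, f(-1/6) = 37/12, f(0.25) = 5.0625, f(2/3) = 6, f(13/12) = 283/48.
Sum = Δx · [f(-1) + f(-7/12) + f(-1/6) + ...].
Sum ≈ 6.7101.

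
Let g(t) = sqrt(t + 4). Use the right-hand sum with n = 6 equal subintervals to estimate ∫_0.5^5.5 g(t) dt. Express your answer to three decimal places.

13.553

Δt = (5.5 − 0.5)/6 = 5/6.
Right endpoints: 4/3, 13/6, 3, 23/6, 14/3, 5.5.
g(4/3) ≈ 2.309, g(13/6) ≈ 2.483, g(3) ≈ 2.646, g(23/6) ≈ 2.799, g(14/3) ≈ 2.944, g(5.5) ≈ 3.082.
Sum = Δt · [g(4/3) + g(13/6) + g(3) + ...].
Sum ≈ 13.553.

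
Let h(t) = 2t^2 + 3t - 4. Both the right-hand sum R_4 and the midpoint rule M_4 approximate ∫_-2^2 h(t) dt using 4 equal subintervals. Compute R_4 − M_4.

R_4 = 2.
M_4 = -6.
R_4 − M_4 = 8.

8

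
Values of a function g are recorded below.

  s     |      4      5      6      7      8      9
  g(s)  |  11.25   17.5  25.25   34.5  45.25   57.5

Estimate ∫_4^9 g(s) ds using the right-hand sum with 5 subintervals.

Δs = 1.
Sum = 1·[17.5 + 25.25 + 34.5 + 45.25 + 57.5] = 180.

180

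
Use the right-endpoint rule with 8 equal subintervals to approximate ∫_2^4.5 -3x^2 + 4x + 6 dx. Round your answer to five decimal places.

Δx = (4.5 − 2)/8 = 0.3125.
Right endpoints: 2.3125, 2.625, 2.9375, 3.25, 3.5625, 3.875, 4.1875, 4.5.
f(2.3125) = -0.79296875, f(2.625) = -4.171875, f(2.9375) = -8.13671875, f(3.25) = -12.6875, f(3.5625) = -17.82421875, f(3.875) = -23.546875, f(4.1875) = -29.85546875, f(4.5) = -36.75.
Sum = Δx · [f(2.3125) + f(2.625) + f(2.9375) + ...].
Sum ≈ -41.80176.

-41.80176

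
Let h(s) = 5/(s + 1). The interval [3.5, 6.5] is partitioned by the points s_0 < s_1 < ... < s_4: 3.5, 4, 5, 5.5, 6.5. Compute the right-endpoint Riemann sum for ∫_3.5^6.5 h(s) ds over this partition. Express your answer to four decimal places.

Subinterval widths: 0.5, 1, 0.5, 1.
Right endpoints: 4, 5, 5.5, 6.5.
h(4) = 1, h(5) = 5/6, h(5.5) = 10/13, h(6.5) = 2/3.
Sum = Σ Δs_i · h(s_i).
Sum ≈ 2.3846.

2.3846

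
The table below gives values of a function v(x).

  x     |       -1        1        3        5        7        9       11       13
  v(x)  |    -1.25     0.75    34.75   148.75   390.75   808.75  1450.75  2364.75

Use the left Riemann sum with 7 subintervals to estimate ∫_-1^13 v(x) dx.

Δx = 2.
Sum = 2·[(-1.25) + 0.75 + 34.75 + 148.75 + 390.75 + 808.75 + 1450.75] = 5666.5.

5666.5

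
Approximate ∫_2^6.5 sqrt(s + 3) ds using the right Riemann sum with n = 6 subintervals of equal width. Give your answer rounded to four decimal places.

12.3815

Δs = (6.5 − 2)/6 = 0.75.
Right endpoints: 2.75, 3.5, 4.25, 5, 5.75, 6.5.
f(2.75) ≈ 2.3979, f(3.5) ≈ 2.5495, f(4.25) ≈ 2.6926, f(5) ≈ 2.8284, f(5.75) ≈ 2.9580, f(6.5) ≈ 3.0822.
Sum = Δs · [f(2.75) + f(3.5) + f(4.25) + ...].
Sum ≈ 12.3815.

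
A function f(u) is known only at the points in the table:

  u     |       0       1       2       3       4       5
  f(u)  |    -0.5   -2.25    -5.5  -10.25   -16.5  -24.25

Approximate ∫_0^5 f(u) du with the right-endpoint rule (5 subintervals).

Δu = 1.
Sum = 1·[(-2.25) + (-5.5) + (-10.25) + (-16.5) + (-24.25)] = -58.75.

-58.75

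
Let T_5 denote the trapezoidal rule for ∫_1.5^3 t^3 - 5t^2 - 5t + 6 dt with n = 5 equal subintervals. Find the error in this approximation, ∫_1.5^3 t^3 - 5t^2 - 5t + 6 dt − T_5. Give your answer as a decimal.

Exact integral: ∫_1.5^3 f(t) dt = -28.265625.
T_5 = -28.22625.
Error = -28.265625 − (-28.22625) = -0.039375.

-0.039375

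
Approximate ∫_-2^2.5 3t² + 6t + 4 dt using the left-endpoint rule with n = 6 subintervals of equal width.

36.984375

Δt = (2.5 − (-2))/6 = 0.75.
Left endpoints: -2, -1.25, -0.5, 0.25, 1, 1.75.
f(-2) = 4, f(-1.25) = 1.1875, f(-0.5) = 1.75, f(0.25) = 5.6875, f(1) = 13, f(1.75) = 23.6875.
Sum = Δt · [f(-2) + f(-1.25) + f(-0.5) + ...].
Sum = 36.984375.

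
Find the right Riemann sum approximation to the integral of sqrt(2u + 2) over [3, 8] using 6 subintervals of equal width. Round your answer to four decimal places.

18.4958

Δu = (8 − 3)/6 = 5/6.
Right endpoints: 23/6, 14/3, 5.5, 19/3, 43/6, 8.
f(23/6) ≈ 3.1091, f(14/3) ≈ 3.3665, f(5.5) ≈ 3.6056, f(19/3) ≈ 3.8297, f(43/6) ≈ 4.0415, f(8) ≈ 4.2426.
Sum = Δu · [f(23/6) + f(14/3) + f(5.5) + ...].
Sum ≈ 18.4958.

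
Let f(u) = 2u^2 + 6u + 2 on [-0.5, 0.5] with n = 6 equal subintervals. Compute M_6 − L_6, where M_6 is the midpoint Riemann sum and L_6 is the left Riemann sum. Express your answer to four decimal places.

0.4861

M_6 ≈ 2.162037.
L_6 ≈ 1.675926.
M_6 − L_6 ≈ 0.4861.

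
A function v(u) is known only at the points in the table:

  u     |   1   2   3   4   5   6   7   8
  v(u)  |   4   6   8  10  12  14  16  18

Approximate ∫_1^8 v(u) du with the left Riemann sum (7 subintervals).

Δu = 1.
Sum = 1·[4 + 6 + 8 + 10 + 12 + 14 + 16] = 70.

70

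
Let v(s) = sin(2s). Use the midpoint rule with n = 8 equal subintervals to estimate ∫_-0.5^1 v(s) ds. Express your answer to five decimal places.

0.48104

Δs = (1 − (-0.5))/8 = 0.1875.
Midpoints: -0.40625, -0.21875, -0.03125, 0.15625, 0.34375, 0.53125, 0.71875, 0.90625.
v(-0.40625) ≈ -0.72601, v(-0.21875) ≈ -0.42368, v(-0.03125) ≈ -0.06246, v(0.15625) ≈ 0.30744, v(0.34375) ≈ 0.63461, v(0.53125) ≈ 0.87357, v(0.71875) ≈ 0.99113, v(0.90625) ≈ 0.97093.
Sum = Δs · [v(-0.40625) + v(-0.21875) + v(-0.03125) + ...].
Sum ≈ 0.48104.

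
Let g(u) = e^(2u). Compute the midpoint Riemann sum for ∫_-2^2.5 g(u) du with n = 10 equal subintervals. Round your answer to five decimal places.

71.75118

Δu = (2.5 − (-2))/10 = 0.45.
Midpoints: -1.775, -1.325, -0.875, -0.425, 0.025, 0.475, 0.925, 1.375, 1.825, 2.275.
g(-1.775) ≈ 0.02872, g(-1.325) ≈ 0.07065, g(-0.875) ≈ 0.17377, g(-0.425) ≈ 0.42741, g(0.025) ≈ 1.05127, g(0.475) ≈ 2.58571, g(0.925) ≈ 6.35982, g(1.375) ≈ 15.64263, g(1.825) ≈ 38.47467, g(2.275) ≈ 94.63241.
Sum = Δu · [g(-1.775) + g(-1.325) + g(-0.875) + ...].
Sum ≈ 71.75118.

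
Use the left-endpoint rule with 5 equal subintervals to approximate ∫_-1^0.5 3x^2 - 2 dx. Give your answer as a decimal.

-1.47

Δx = (0.5 − (-1))/5 = 0.3.
Left endpoints: -1, -0.7, -0.4, -0.1, 0.2.
f(-1) = 1, f(-0.7) = -0.53, f(-0.4) = -1.52, f(-0.1) = -1.97, f(0.2) = -1.88.
Sum = Δx · [f(-1) + f(-0.7) + f(-0.4) + f(-0.1) + f(0.2)].
Sum = -1.47.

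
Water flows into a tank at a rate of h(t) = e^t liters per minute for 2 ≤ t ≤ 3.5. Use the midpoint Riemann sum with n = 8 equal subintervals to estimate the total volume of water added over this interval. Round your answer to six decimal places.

Δt = (3.5 − 2)/8 = 0.1875.
Midpoints: 2.09375, 2.28125, 2.46875, 2.65625, 2.84375, 3.03125, 3.21875, 3.40625.
h(2.09375) ≈ 8.115291, h(2.28125) ≈ 9.788909, h(2.46875) ≈ 11.807678, h(2.65625) ≈ 14.242778, h(2.84375) ≈ 17.180070, h(3.03125) ≈ 20.723120, h(3.21875) ≈ 24.996855, h(3.40625) ≈ 30.151962.
Sum = Δt · [h(2.09375) + h(2.28125) + h(2.46875) + ...].
Sum ≈ 25.688749.

25.688749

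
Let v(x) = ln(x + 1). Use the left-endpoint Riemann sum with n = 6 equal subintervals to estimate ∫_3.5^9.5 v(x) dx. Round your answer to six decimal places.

11.486889

Δx = (9.5 − 3.5)/6 = 1.
Left endpoints: 3.5, 4.5, 5.5, 6.5, 7.5, 8.5.
v(3.5) ≈ 1.504077, v(4.5) ≈ 1.704748, v(5.5) ≈ 1.871802, v(6.5) ≈ 2.014903, v(7.5) ≈ 2.140066, v(8.5) ≈ 2.251292.
Sum = Δx · [v(3.5) + v(4.5) + v(5.5) + ...].
Sum ≈ 11.486889.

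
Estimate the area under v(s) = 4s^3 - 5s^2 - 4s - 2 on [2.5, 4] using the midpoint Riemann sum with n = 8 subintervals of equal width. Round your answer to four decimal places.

113.6631

Δs = (4 − 2.5)/8 = 0.1875.
Midpoints: 2.59375, 2.78125, 2.96875, 3.15625, 3.34375, 3.53125, 3.71875, 3.90625.
v(2.59375) = 194851/8192, v(2.78125) = 280609/8192, v(2.96875) = 382711/8192, v(3.15625) = 502453/8192, v(3.34375) = 641131/8192, v(3.53125) = 800041/8192, v(3.71875) = 980479/8192, v(3.90625) = 1183741/8192.
Sum = Δs · [v(2.59375) + v(2.78125) + v(2.96875) + ...].
Sum ≈ 113.6631.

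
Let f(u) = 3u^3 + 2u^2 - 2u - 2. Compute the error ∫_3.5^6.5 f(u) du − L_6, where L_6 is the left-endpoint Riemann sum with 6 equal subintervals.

Exact integral: ∫_3.5^6.5 f(u) du = 1344.75.
L_6 = 1163.3125.
Error = 1344.75 − 1163.3125 = 181.4375.

181.4375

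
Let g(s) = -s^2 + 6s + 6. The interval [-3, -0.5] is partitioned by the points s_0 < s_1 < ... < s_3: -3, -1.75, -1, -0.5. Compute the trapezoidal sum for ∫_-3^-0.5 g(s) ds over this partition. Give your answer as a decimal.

Subinterval widths: 1.25, 0.75, 0.5.
g(-3) = -21, g(-1.75) = -7.5625, g(-1) = -1, g(-0.5) = 2.75.
On each subinterval the trapezoid contributes (Δs_i/2)·[g(s_{i-1}) + g(s_i)].
Sum = -20.625.

-20.625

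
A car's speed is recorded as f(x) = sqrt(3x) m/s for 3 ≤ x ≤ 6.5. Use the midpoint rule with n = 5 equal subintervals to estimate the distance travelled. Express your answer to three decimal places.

Δx = (6.5 − 3)/5 = 0.7.
Midpoints: 3.35, 4.05, 4.75, 5.45, 6.15.
f(3.35) ≈ 3.170, f(4.05) ≈ 3.486, f(4.75) ≈ 3.775, f(5.45) ≈ 4.044, f(6.15) ≈ 4.295.
Sum = Δx · [f(3.35) + f(4.05) + f(4.75) + f(5.45) + f(6.15)].
Sum ≈ 13.139.

13.139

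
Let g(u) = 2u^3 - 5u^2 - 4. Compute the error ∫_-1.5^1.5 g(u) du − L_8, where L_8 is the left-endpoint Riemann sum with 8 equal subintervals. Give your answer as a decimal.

Exact integral: ∫_-1.5^1.5 g(u) du = -23.25.
L_8 = -26.1328125.
Error = -23.25 − (-26.1328125) = 2.8828125.

2.8828125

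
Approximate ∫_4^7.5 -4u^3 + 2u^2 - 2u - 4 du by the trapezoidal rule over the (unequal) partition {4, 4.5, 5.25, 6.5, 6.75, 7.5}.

-2757.09375

Subinterval widths: 0.5, 0.75, 1.25, 0.25, 0.75.
f(4) = -236, f(4.5) = -337, f(5.25) = -538.1875, f(6.5) = -1031, f(6.75) = -1156.5625, f(7.5) = -1594.
On each subinterval the trapezoid contributes (Δu_i/2)·[f(u_{i-1}) + f(u_i)].
Sum = -2757.09375.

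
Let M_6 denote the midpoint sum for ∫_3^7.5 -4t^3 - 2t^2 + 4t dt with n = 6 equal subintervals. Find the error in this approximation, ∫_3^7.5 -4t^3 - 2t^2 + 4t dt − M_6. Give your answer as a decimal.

-13.7109375

Exact integral: ∫_3^7.5 f(t) dt = -3251.8125.
M_6 = -3238.1015625.
Error = -3251.8125 − (-3238.1015625) = -13.7109375.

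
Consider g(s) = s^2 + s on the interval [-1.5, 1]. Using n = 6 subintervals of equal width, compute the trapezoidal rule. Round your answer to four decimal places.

0.9057

Δs = (1 − (-1.5))/6 = 5/12.
g(-1.5) = 0.75, g(-13/12) = 13/144, g(-2/3) = -2/9, g(-0.25) = -0.1875, g(1/6) = 7/36, g(7/12) = 133/144, g(1) = 2.
T_6 = (Δs/2)·[g(s_0) + 2g(s_1) + ... + 2g(s_{5}) + g(s_6)].
Sum ≈ 0.9057.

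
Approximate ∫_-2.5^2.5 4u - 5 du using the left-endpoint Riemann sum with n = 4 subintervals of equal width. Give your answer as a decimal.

-37.5

Δu = (2.5 − (-2.5))/4 = 1.25.
Left endpoints: -2.5, -1.25, 0, 1.25.
f(-2.5) = -15, f(-1.25) = -10, f(0) = -5, f(1.25) = 0.
Sum = Δu · [f(-2.5) + f(-1.25) + f(0) + f(1.25)].
Sum = -37.5.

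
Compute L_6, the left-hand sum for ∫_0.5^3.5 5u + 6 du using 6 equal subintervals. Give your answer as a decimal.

Δu = (3.5 − 0.5)/6 = 0.5.
Left endpoints: 0.5, 1, 1.5, 2, 2.5, 3.
f(0.5) = 8.5, f(1) = 11, f(1.5) = 13.5, f(2) = 16, f(2.5) = 18.5, f(3) = 21.
Sum = Δu · [f(0.5) + f(1) + f(1.5) + ...].
Sum = 44.25.

44.25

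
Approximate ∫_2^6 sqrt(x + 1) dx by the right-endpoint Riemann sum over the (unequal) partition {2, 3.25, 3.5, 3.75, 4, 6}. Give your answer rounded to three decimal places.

Subinterval widths: 1.25, 0.25, 0.25, 0.25, 2.
Right endpoints: 3.25, 3.5, 3.75, 4, 6.
f(3.25) ≈ 2.062, f(3.5) ≈ 2.121, f(3.75) ≈ 2.179, f(4) ≈ 2.236, f(6) ≈ 2.646.
Sum = Σ Δx_i · f(x_i).
Sum ≈ 9.503.

9.503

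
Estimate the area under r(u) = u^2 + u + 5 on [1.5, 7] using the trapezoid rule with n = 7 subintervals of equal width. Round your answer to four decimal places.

164.6492

Δu = (7 − 1.5)/7 = 11/14.
r(1.5) = 8.75, r(16/7) = 613/49, r(43/14) = 3431/196, r(27/7) = 1163/49, r(65/14) = 6115/196, r(38/7) = 1955/49, r(87/14) = 9767/196, r(7) = 61.
T_7 = (Δu/2)·[r(u_0) + 2r(u_1) + ... + 2r(u_{6}) + r(u_7)].
Sum ≈ 164.6492.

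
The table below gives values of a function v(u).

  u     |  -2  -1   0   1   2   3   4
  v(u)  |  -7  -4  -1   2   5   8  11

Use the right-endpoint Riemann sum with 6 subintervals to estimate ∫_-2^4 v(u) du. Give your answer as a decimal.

Δu = 1.
Sum = 1·[(-4) + (-1) + 2 + 5 + 8 + 11] = 21.

21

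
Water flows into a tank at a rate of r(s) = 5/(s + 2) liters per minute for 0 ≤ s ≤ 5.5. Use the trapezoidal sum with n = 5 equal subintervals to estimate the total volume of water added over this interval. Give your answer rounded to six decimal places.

Δs = (5.5 − 0)/5 = 1.1.
r(0) = 2.5, r(1.1) = 50/31, r(2.2) = 25/21, r(3.3) = 50/53, r(4.4) = 0.78125, r(5.5) = 2/3.
T_5 = (Δs/2)·[r(s_0) + 2r(s_1) + ... + 2r(s_{4}) + r(s_5)].
Sum ≈ 6.722495.

6.722495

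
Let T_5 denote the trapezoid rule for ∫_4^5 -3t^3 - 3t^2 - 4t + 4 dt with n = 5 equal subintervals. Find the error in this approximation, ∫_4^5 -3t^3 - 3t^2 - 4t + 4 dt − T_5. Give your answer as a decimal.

0.29

Exact integral: ∫_4^5 f(t) dt = -351.75.
T_5 = -352.04.
Error = -351.75 − (-352.04) = 0.29.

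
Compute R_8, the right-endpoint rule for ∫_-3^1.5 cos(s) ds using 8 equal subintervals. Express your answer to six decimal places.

Δs = (1.5 − (-3))/8 = 0.5625.
Right endpoints: -2.4375, -1.875, -1.3125, -0.75, -0.1875, 0.375, 0.9375, 1.5.
f(-2.4375) ≈ -0.762199, f(-1.875) ≈ -0.299534, f(-1.3125) ≈ 0.255434, f(-0.75) ≈ 0.731689, f(-0.1875) ≈ 0.982473, f(0.375) ≈ 0.930508, f(0.9375) ≈ 0.591805, f(1.5) ≈ 0.070737.
Sum = Δs · [f(-2.4375) + f(-1.875) + f(-1.3125) + ...].
Sum ≈ 1.406764.

1.406764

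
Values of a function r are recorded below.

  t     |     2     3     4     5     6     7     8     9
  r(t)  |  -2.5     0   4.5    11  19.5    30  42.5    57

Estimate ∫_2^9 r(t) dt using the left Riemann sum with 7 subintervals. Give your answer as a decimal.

105

Δt = 1.
Sum = 1·[(-2.5) + 0 + 4.5 + 11 + 19.5 + 30 + 42.5] = 105.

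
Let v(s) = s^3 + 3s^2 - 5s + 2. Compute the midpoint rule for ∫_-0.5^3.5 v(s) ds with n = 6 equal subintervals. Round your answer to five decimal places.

57.38889

Δs = (3.5 − (-0.5))/6 = 2/3.
Midpoints: -1/6, 0.5, 7/6, 11/6, 2.5, 19/6.
v(-1/6) = 629/216, v(0.5) = 0.375, v(7/6) = 397/216, v(11/6) = 1961/216, v(2.5) = 23.875, v(19/6) = 10369/216.
Sum = Δs · [v(-1/6) + v(0.5) + v(7/6) + ...].
Sum ≈ 57.38889.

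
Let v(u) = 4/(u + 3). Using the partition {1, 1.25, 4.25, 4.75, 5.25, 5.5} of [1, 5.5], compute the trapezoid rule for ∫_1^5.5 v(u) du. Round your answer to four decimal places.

3.1186

Subinterval widths: 0.25, 3, 0.5, 0.5, 0.25.
v(1) = 1, v(1.25) = 16/17, v(4.25) = 16/29, v(4.75) = 16/31, v(5.25) = 16/33, v(5.5) = 8/17.
On each subinterval the trapezoid contributes (Δu_i/2)·[v(u_{i-1}) + v(u_i)].
Sum ≈ 3.1186.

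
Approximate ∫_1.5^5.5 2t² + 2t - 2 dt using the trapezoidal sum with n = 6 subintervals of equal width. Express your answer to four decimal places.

129.2593

Δt = (5.5 − 1.5)/6 = 2/3.
f(1.5) = 5.5, f(13/6) = 211/18, f(17/6) = 355/18, f(3.5) = 29.5, f(25/6) = 739/18, f(29/6) = 979/18, f(5.5) = 69.5.
T_6 = (Δt/2)·[f(t_0) + 2f(t_1) + ... + 2f(t_{5}) + f(t_6)].
Sum ≈ 129.2593.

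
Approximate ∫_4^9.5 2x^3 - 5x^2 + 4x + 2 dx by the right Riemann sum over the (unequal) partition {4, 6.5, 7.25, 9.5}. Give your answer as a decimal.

Subinterval widths: 2.5, 0.75, 2.25.
Right endpoints: 6.5, 7.25, 9.5.
f(6.5) = 366, f(7.25) = 530.34375, f(9.5) = 1303.5.
Sum = Σ Δx_i · f(x_i).
Sum = 4245.6328125.

4245.6328125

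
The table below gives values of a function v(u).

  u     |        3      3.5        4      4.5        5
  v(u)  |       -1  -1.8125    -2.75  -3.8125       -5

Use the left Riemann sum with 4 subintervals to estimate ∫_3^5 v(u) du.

-4.6875

Δu = 0.5.
Sum = 0.5·[(-1) + (-1.8125) + (-2.75) + (-3.8125)] = -4.6875.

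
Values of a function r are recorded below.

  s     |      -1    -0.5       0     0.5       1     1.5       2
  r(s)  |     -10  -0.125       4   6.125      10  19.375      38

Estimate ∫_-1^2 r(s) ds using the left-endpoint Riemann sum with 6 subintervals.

Δs = 0.5.
Sum = 0.5·[(-10) + (-0.125) + 4 + 6.125 + 10 + 19.375] = 14.6875.

14.6875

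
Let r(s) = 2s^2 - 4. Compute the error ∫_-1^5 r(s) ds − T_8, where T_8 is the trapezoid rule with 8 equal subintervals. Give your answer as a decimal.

-1.125

Exact integral: ∫_-1^5 r(s) ds = 60.
T_8 = 61.125.
Error = 60 − 61.125 = -1.125.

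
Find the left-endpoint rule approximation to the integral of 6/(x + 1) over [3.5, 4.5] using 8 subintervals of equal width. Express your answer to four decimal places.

1.2193

Δx = (4.5 − 3.5)/8 = 0.125.
Left endpoints: 3.5, 3.625, 3.75, 3.875, 4, 4.125, 4.25, 4.375.
f(3.5) = 4/3, f(3.625) = 48/37, f(3.75) = 24/19, f(3.875) = 16/13, f(4) = 1.2, f(4.125) = 48/41, f(4.25) = 8/7, f(4.375) = 48/43.
Sum = Δx · [f(3.5) + f(3.625) + f(3.75) + ...].
Sum ≈ 1.2193.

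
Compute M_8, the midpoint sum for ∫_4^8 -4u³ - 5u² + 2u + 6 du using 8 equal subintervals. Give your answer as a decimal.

Δu = (8 − 4)/8 = 0.5.
Midpoints: 4.25, 4.75, 5.25, 5.75, 6.25, 6.75, 7.25, 7.75.
f(4.25) = -382.875, f(4.75) = -526, f(5.25) = -700.125, f(5.75) = -908.25, f(6.25) = -1153.375, f(6.75) = -1438.5, f(7.25) = -1766.625, f(7.75) = -2140.75.
Sum = Δu · [f(4.25) + f(4.75) + f(5.25) + ...].
Sum = -4508.25.

-4508.25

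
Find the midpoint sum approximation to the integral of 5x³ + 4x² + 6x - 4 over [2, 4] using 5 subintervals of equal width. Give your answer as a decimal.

401.36

Δx = (4 − 2)/5 = 0.4.
Midpoints: 2.2, 2.6, 3, 3.4, 3.8.
f(2.2) = 81.8, f(2.6) = 126.52, f(3) = 185, f(3.4) = 259.16, f(3.8) = 350.92.
Sum = Δx · [f(2.2) + f(2.6) + f(3) + f(3.4) + f(3.8)].
Sum = 401.36.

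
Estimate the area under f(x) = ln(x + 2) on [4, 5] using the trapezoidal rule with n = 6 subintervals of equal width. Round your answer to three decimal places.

Δx = (5 − 4)/6 = 1/6.
f(4) ≈ 1.792, f(25/6) ≈ 1.819, f(13/3) ≈ 1.846, f(4.5) ≈ 1.872, f(14/3) ≈ 1.897, f(29/6) ≈ 1.922, f(5) ≈ 1.946.
T_6 = (Δx/2)·[f(x_0) + 2f(x_1) + ... + 2f(x_{5}) + f(x_6)].
Sum ≈ 1.871.

1.871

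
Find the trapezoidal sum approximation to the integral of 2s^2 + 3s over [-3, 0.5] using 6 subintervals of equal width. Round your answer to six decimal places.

Δs = (0.5 − (-3))/6 = 7/12.
f(-3) = 9, f(-29/12) = 319/72, f(-11/6) = 11/9, f(-1.25) = -0.625, f(-2/3) = -10/9, f(-1/12) = -17/72, f(0.5) = 2.
T_6 = (Δs/2)·[f(s_0) + 2f(s_1) + ... + 2f(s_{5}) + f(s_6)].
Sum ≈ 5.355324.

5.355324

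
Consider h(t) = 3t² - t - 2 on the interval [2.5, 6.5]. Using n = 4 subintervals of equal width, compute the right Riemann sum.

287

Δt = (6.5 − 2.5)/4 = 1.
Right endpoints: 3.5, 4.5, 5.5, 6.5.
h(3.5) = 31.25, h(4.5) = 54.25, h(5.5) = 83.25, h(6.5) = 118.25.
Sum = Δt · [h(3.5) + h(4.5) + h(5.5) + h(6.5)].
Sum = 287.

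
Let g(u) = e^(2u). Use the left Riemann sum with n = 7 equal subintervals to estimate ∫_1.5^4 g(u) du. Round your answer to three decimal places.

1014.124

Δu = (4 − 1.5)/7 = 5/14.
Left endpoints: 1.5, 13/7, 31/14, 18/7, 41/14, 23/7, 51/14.
g(1.5) ≈ 20.086, g(13/7) ≈ 41.029, g(31/14) ≈ 83.812, g(18/7) ≈ 171.204, g(41/14) ≈ 349.724, g(23/7) ≈ 714.390, g(51/14) ≈ 1459.303.
Sum = Δu · [g(1.5) + g(13/7) + g(31/14) + ...].
Sum ≈ 1014.124.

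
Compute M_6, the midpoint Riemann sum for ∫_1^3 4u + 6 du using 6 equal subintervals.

Δu = (3 − 1)/6 = 1/3.
Midpoints: 7/6, 1.5, 11/6, 13/6, 2.5, 17/6.
f(7/6) = 32/3, f(1.5) = 12, f(11/6) = 40/3, f(13/6) = 44/3, f(2.5) = 16, f(17/6) = 52/3.
Sum = Δu · [f(7/6) + f(1.5) + f(11/6) + ...].
Sum = 28.

28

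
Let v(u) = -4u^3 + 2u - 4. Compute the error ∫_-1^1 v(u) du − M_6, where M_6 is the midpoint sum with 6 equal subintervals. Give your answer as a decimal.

Exact integral: ∫_-1^1 v(u) du = -8.
M_6 = -8.
Error = -8 − (-8) = 0.

0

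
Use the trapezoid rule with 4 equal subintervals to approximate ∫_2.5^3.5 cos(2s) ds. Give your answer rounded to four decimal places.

Δs = (3.5 − 2.5)/4 = 0.25.
f(2.5) ≈ 0.2837, f(2.75) ≈ 0.7087, f(3) ≈ 0.9602, f(3.25) ≈ 0.9766, f(3.5) ≈ 0.7539.
T_4 = (Δs/2)·[f(s_0) + 2f(s_1) + 2f(s_2) + 2f(s_3) + f(s_4)].
Sum ≈ 0.7911.

0.7911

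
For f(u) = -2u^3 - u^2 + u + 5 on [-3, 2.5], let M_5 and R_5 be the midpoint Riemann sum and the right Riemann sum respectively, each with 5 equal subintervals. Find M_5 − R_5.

M_5 = 32.608125.
R_5 = -8.91.
M_5 − R_5 = 41.518125.

41.518125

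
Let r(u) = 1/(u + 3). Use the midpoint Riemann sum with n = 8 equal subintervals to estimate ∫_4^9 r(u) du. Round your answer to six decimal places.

0.538778

Δu = (9 − 4)/8 = 0.625.
Midpoints: 4.3125, 4.9375, 5.5625, 6.1875, 6.8125, 7.4375, 8.0625, 8.6875.
r(4.3125) = 16/117, r(4.9375) = 16/127, r(5.5625) = 16/137, r(6.1875) = 16/147, r(6.8125) = 16/157, r(7.4375) = 16/167, r(8.0625) = 16/177, r(8.6875) = 16/187.
Sum = Δu · [r(4.3125) + r(4.9375) + r(5.5625) + ...].
Sum ≈ 0.538778.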